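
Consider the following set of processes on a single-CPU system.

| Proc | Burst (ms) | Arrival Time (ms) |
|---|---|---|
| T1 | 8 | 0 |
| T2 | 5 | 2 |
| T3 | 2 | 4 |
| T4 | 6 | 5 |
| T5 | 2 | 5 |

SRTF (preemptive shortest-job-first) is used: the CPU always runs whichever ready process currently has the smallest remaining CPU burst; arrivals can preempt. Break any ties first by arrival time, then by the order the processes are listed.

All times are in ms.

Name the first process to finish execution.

Schedule: | T1 0-2 | T2 2-4 | T3 4-6 | T5 6-8 | T2 8-11 | T1 11-17 | T4 17-23 |
Completion: T1=17  T2=11  T3=6  T4=23  T5=8
Turnaround (C−A): T1=17  T2=9  T3=2  T4=18  T5=3
Finish order: T3 → T5 → T2 → T1 → T4

T3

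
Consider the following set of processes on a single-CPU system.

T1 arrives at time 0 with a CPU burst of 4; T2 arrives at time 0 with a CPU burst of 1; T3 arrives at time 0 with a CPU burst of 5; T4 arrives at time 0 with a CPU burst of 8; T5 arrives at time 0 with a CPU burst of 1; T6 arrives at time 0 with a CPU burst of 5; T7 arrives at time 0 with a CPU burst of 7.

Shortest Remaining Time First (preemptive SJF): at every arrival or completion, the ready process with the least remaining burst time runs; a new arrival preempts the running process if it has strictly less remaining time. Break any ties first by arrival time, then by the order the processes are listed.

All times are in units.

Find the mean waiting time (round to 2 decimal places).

Timeline: | T2 0-1 | T5 1-2 | T1 2-6 | T3 6-11 | T6 11-16 | T7 16-23 | T4 23-31 |
Completion: T1=6  T2=1  T3=11  T4=31  T5=2  T6=16  T7=23
Turnaround (C−A): T1=6  T2=1  T3=11  T4=31  T5=2  T6=16  T7=23
Waiting times: T1=2, T2=0, T3=6, T4=23, T5=1, T6=11, T7=16
Average waiting = (2+0+6+23+1+11+16) / 7 = 59/7 = 8.43

8.43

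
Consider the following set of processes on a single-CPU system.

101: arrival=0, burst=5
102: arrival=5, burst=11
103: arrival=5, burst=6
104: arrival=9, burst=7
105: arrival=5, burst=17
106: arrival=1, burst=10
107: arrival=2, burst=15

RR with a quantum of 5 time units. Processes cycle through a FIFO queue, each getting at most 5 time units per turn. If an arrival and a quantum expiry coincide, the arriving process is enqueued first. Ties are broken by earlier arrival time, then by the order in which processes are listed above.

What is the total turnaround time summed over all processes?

325

Timeline: | 101 0-5 | 106 5-10 | 107 10-15 | 102 15-20 | 103 20-25 | 105 25-30 | 104 30-35 | 106 35-40 | 107 40-45 | 102 45-50 | 103 50-51 | 105 51-56 | 104 56-58 | 107 58-63 | 102 63-64 | 105 64-71 |
Completion: 101=5  102=64  103=51  104=58  105=71  106=40  107=63
Turnaround (C−A): 101=5  102=59  103=46  104=49  105=66  106=39  107=61
Turnaround = completion − arrival: 101=5, 102=59, 103=46, 104=49, 105=66, 106=39, 107=61
Total turnaround = 5 + 59 + 46 + 49 + 66 + 39 + 61 = 325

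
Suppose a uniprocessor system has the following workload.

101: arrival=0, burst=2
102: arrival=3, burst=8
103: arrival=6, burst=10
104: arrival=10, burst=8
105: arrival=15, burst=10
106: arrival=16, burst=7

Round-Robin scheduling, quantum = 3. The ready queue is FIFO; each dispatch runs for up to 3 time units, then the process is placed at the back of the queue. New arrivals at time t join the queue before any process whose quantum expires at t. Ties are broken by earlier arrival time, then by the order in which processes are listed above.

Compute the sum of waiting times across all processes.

Schedule: | 101 0-2 | idle 2-3 | 102 3-6 | 103 6-9 | 102 9-12 | 103 12-15 | 104 15-18 | 102 18-20 | 105 20-23 | 103 23-26 | 106 26-29 | 104 29-32 | 105 32-35 | 103 35-36 | 106 36-39 | 104 39-41 | 105 41-44 | 106 44-45 | 105 45-46 |
Completion: 101=2  102=20  103=36  104=41  105=46  106=45
Turnaround (C−A): 101=2  102=17  103=30  104=31  105=31  106=29
Waiting = turnaround − burst: 101=0, 102=9, 103=20, 104=23, 105=21, 106=22
Total waiting = 0 + 9 + 20 + 23 + 21 + 22 = 95

95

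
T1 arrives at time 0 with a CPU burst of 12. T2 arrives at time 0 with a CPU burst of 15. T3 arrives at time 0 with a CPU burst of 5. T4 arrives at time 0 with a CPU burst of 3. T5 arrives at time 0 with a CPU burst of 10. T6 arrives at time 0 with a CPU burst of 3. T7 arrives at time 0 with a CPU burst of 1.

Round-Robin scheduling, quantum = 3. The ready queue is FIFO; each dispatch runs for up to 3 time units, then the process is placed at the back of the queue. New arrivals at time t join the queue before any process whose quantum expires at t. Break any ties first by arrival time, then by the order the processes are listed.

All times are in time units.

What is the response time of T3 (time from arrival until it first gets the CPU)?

6

Gantt: | T1 0-3 | T2 3-6 | T3 6-9 | T4 9-12 | T5 12-15 | T6 15-18 | T7 18-19 | T1 19-22 | T2 22-25 | T3 25-27 | T5 27-30 | T1 30-33 | T2 33-36 | T5 36-39 | T1 39-42 | T2 42-45 | T5 45-46 | T2 46-49 |
Completion: T1=42  T2=49  T3=27  T4=12  T5=46  T6=18  T7=19
Turnaround (C−A): T1=42  T2=49  T3=27  T4=12  T5=46  T6=18  T7=19
Response(T3) = first start − arrival = 6 − 0 = 6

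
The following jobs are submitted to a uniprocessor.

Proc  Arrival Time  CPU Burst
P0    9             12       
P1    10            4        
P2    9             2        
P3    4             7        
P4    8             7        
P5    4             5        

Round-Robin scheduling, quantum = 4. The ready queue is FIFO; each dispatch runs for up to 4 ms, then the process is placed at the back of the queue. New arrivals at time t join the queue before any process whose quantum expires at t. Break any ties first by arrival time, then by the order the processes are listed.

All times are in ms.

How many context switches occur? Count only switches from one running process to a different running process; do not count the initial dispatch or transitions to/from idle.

Schedule: | idle 0-4 | P3 4-8 | P5 8-12 | P4 12-16 | P3 16-19 | P0 19-23 | P2 23-25 | P1 25-29 | P5 29-30 | P4 30-33 | P0 33-41 |
Completion: P0=41  P1=29  P2=25  P3=19  P4=33  P5=30
Turnaround (C−A): P0=32  P1=19  P2=16  P3=15  P4=25  P5=26

9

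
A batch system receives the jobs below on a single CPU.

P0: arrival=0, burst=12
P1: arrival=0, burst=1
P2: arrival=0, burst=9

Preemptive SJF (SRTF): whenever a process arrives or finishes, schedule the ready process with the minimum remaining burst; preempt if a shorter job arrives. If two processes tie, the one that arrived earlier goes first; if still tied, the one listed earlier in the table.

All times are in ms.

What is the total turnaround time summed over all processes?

33

Gantt: | P1 0-1 | P2 1-10 | P0 10-22 |
Completion: P0=22  P1=1  P2=10
Turnaround = completion − arrival: P0=22, P1=1, P2=10
Total turnaround = 22 + 1 + 10 = 33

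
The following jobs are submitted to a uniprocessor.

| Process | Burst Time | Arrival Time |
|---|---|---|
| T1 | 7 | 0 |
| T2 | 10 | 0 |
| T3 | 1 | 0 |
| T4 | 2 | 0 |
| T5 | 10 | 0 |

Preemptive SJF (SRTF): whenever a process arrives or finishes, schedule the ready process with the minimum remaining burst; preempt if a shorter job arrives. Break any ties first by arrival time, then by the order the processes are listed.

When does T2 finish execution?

20

Schedule: | T3 0-1 | T4 1-3 | T1 3-10 | T2 10-20 | T5 20-30 |
Completion: T1=10  T2=20  T3=1  T4=3  T5=30
Turnaround (C−A): T1=10  T2=20  T3=1  T4=3  T5=30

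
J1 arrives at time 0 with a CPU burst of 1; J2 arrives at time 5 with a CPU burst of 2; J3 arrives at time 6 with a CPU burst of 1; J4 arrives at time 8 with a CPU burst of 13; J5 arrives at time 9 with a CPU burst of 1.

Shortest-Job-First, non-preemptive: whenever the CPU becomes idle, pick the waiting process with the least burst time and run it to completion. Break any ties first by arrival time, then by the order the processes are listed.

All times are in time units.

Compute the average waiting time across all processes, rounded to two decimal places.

2.60

Timeline: | J1 0-1 | idle 1-5 | J2 5-7 | J3 7-8 | J4 8-21 | J5 21-22 |
Completion: J1=1  J2=7  J3=8  J4=21  J5=22
Waiting times: J1=0, J2=0, J3=1, J4=0, J5=12
Average waiting = (0+0+1+0+12) / 5 = 13/5 = 2.60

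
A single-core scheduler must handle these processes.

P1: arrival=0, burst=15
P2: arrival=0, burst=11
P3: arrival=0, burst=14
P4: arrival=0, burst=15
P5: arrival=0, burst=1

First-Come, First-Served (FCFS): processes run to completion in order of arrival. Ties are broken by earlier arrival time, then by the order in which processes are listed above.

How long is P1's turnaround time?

15

Gantt: | P1 0-15 | P2 15-26 | P3 26-40 | P4 40-55 | P5 55-56 |
Completion: P1=15  P2=26  P3=40  P4=55  P5=56
Turnaround (C−A): P1=15  P2=26  P3=40  P4=55  P5=56
Turnaround(P1) = completion − arrival = 15 − 0 = 15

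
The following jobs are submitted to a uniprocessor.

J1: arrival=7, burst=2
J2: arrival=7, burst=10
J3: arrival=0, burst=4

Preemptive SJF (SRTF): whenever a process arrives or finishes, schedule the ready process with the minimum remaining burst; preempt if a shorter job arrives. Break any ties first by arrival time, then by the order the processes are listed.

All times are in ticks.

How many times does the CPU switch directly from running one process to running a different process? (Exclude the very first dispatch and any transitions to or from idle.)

1

Timeline: | J3 0-4 | idle 4-7 | J1 7-9 | J2 9-19 |
Completion: J1=9  J2=19  J3=4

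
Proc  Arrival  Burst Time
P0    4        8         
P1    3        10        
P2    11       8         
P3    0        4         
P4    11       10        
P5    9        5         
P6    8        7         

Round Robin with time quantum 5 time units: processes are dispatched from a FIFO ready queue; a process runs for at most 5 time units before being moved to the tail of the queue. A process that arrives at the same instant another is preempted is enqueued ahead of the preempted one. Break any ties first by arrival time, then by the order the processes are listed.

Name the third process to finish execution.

Timeline: | P3 0-4 | P1 4-9 | P0 9-14 | P6 14-19 | P5 19-24 | P1 24-29 | P2 29-34 | P4 34-39 | P0 39-42 | P6 42-44 | P2 44-47 | P4 47-52 |
Completion: P0=42  P1=29  P2=47  P3=4  P4=52  P5=24  P6=44
Finish order: P3 → P5 → P1 → P0 → P6 → P2 → P4

P1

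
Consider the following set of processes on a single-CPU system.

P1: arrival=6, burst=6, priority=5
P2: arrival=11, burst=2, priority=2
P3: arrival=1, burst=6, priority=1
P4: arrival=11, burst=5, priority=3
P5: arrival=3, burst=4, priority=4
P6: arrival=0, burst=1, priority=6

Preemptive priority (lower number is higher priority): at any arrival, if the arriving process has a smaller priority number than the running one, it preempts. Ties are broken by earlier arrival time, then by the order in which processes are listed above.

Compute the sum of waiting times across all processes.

18

Schedule: | P6 0-1 | P3 1-7 | P5 7-11 | P2 11-13 | P4 13-18 | P1 18-24 |
Completion: P1=24  P2=13  P3=7  P4=18  P5=11  P6=1
Waiting = turnaround − burst: P1=12, P2=0, P3=0, P4=2, P5=4, P6=0
Total waiting = 12 + 0 + 0 + 2 + 4 + 0 = 18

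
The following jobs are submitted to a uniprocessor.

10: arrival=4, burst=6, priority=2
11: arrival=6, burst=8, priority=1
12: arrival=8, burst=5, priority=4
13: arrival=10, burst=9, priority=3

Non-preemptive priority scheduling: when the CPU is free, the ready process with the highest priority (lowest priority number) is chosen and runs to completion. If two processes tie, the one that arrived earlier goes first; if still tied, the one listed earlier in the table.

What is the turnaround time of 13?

17

Timeline: | idle 0-4 | 10 4-10 | 11 10-18 | 13 18-27 | 12 27-32 |
Completion: 10=10  11=18  12=32  13=27
Turnaround (C−A): 10=6  11=12  12=24  13=17
Turnaround(13) = completion − arrival = 27 − 10 = 17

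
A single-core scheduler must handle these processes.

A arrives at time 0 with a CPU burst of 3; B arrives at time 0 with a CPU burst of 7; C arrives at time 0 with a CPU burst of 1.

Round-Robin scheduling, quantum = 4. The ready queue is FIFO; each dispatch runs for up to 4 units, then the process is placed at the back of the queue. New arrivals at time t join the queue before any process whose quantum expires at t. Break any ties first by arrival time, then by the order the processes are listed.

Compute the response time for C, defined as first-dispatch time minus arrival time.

7

Timeline: | A 0-3 | B 3-7 | C 7-8 | B 8-11 |
Completion: A=3  B=11  C=8
Response(C) = first start − arrival = 7 − 0 = 7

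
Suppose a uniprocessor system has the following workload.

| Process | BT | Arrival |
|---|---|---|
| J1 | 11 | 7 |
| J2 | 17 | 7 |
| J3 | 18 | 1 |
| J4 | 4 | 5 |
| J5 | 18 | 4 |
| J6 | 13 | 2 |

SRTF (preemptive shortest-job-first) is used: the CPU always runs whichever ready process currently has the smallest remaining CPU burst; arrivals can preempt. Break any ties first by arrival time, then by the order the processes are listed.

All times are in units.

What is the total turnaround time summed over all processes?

Timeline: | idle 0-1 | J3 1-2 | J6 2-5 | J4 5-9 | J6 9-19 | J1 19-30 | J3 30-47 | J2 47-64 | J5 64-82 |
Completion: J1=30  J2=64  J3=47  J4=9  J5=82  J6=19
Turnaround (C−A): J1=23  J2=57  J3=46  J4=4  J5=78  J6=17
Turnaround = completion − arrival: J1=23, J2=57, J3=46, J4=4, J5=78, J6=17
Total turnaround = 23 + 57 + 46 + 4 + 78 + 17 = 225

225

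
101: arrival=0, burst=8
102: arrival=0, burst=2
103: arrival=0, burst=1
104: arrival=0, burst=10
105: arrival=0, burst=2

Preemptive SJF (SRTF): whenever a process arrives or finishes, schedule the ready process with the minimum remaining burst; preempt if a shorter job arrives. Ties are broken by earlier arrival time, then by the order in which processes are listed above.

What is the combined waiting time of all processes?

Gantt: | 103 0-1 | 102 1-3 | 105 3-5 | 101 5-13 | 104 13-23 |
Completion: 101=13  102=3  103=1  104=23  105=5
Waiting = turnaround − burst: 101=5, 102=1, 103=0, 104=13, 105=3
Total waiting = 5 + 1 + 0 + 13 + 3 = 22

22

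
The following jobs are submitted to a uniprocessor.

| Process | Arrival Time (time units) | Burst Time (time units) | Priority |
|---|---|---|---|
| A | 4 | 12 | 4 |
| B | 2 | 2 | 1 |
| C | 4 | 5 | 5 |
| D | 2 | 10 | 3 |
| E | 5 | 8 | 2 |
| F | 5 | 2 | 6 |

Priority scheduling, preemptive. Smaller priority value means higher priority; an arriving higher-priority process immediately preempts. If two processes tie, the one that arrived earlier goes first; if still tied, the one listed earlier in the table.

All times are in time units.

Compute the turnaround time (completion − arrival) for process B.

Schedule: | idle 0-2 | B 2-4 | D 4-5 | E 5-13 | D 13-22 | A 22-34 | C 34-39 | F 39-41 |
Completion: A=34  B=4  C=39  D=22  E=13  F=41
Turnaround (C−A): A=30  B=2  C=35  D=20  E=8  F=36
Turnaround(B) = completion − arrival = 4 − 2 = 2

2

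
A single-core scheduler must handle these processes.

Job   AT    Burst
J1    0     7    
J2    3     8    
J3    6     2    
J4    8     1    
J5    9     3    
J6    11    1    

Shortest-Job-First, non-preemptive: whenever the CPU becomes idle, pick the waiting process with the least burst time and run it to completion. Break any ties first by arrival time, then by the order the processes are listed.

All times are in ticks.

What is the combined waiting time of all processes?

Gantt: | J1 0-7 | J3 7-9 | J4 9-10 | J5 10-13 | J6 13-14 | J2 14-22 |
Completion: J1=7  J2=22  J3=9  J4=10  J5=13  J6=14
Turnaround (C−A): J1=7  J2=19  J3=3  J4=2  J5=4  J6=3
Waiting = turnaround − burst: J1=0, J2=11, J3=1, J4=1, J5=1, J6=2
Total waiting = 0 + 11 + 1 + 1 + 1 + 2 = 16

16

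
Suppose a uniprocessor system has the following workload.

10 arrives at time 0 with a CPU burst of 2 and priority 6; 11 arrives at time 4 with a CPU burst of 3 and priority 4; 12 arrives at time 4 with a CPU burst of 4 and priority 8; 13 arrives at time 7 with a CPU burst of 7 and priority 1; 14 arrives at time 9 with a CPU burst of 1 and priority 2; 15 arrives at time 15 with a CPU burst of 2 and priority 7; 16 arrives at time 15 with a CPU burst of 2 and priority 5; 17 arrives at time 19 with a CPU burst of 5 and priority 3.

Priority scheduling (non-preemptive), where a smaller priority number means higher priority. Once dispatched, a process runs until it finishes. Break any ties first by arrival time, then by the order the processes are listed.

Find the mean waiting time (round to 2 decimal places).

3.38

Schedule: | 10 0-2 | idle 2-4 | 11 4-7 | 13 7-14 | 14 14-15 | 16 15-17 | 15 17-19 | 17 19-24 | 12 24-28 |
Completion: 10=2  11=7  12=28  13=14  14=15  15=19  16=17  17=24
Turnaround (C−A): 10=2  11=3  12=24  13=7  14=6  15=4  16=2  17=5
Waiting times: 10=0, 11=0, 12=20, 13=0, 14=5, 15=2, 16=0, 17=0
Average waiting = (0+0+20+0+5+2+0+0) / 8 = 27/8 = 3.38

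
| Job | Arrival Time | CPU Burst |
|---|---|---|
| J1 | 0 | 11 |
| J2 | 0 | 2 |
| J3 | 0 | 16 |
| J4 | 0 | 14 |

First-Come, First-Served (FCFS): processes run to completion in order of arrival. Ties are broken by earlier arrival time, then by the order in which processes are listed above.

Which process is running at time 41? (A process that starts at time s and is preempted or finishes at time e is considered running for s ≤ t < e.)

J4

Schedule: | J1 0-11 | J2 11-13 | J3 13-29 | J4 29-43 |
Completion: J1=11  J2=13  J3=29  J4=43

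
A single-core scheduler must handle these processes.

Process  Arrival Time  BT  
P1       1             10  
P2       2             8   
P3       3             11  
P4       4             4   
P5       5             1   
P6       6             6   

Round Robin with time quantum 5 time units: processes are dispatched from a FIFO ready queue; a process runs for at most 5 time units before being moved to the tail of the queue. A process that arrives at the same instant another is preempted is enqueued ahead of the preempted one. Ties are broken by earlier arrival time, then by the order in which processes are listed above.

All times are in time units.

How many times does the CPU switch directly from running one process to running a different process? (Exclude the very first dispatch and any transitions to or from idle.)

Gantt: | idle 0-1 | P1 1-6 | P2 6-11 | P3 11-16 | P4 16-20 | P5 20-21 | P6 21-26 | P1 26-31 | P2 31-34 | P3 34-39 | P6 39-40 | P3 40-41 |
Completion: P1=31  P2=34  P3=41  P4=20  P5=21  P6=40
Turnaround (C−A): P1=30  P2=32  P3=38  P4=16  P5=16  P6=34

10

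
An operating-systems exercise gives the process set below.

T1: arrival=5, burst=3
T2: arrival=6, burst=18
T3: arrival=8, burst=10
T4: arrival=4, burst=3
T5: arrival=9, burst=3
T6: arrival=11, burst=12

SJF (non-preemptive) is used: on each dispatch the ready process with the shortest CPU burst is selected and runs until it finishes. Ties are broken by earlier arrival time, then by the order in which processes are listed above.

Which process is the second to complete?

T1

Timeline: | idle 0-4 | T4 4-7 | T1 7-10 | T5 10-13 | T3 13-23 | T6 23-35 | T2 35-53 |
Completion: T1=10  T2=53  T3=23  T4=7  T5=13  T6=35
Turnaround (C−A): T1=5  T2=47  T3=15  T4=3  T5=4  T6=24
Finish order: T4 → T1 → T5 → T3 → T6 → T2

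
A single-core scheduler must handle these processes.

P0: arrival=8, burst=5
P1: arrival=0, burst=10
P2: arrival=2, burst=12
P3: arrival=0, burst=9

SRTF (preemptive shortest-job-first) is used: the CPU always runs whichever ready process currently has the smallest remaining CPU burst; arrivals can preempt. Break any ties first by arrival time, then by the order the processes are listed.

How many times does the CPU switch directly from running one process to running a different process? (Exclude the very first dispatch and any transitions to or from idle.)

3

Gantt: | P3 0-9 | P0 9-14 | P1 14-24 | P2 24-36 |
Completion: P0=14  P1=24  P2=36  P3=9
Turnaround (C−A): P0=6  P1=24  P2=34  P3=9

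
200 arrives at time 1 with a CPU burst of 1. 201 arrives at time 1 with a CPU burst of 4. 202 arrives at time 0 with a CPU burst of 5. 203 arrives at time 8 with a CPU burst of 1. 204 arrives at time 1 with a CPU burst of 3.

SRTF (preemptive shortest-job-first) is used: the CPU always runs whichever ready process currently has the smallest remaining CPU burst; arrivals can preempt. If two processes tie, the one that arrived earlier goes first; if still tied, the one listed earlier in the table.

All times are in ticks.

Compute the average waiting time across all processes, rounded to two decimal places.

3.00

Gantt: | 202 0-1 | 200 1-2 | 204 2-5 | 202 5-9 | 203 9-10 | 201 10-14 |
Completion: 200=2  201=14  202=9  203=10  204=5
Waiting times: 200=0, 201=9, 202=4, 203=1, 204=1
Average waiting = (0+9+4+1+1) / 5 = 15/5 = 3.00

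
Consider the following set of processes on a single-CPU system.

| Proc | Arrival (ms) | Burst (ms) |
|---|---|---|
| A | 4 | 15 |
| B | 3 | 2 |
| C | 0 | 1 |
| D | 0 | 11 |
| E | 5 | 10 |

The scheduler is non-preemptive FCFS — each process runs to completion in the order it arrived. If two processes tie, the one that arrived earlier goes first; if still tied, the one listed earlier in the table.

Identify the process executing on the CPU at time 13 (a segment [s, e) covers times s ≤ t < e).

Schedule: | C 0-1 | D 1-12 | B 12-14 | A 14-29 | E 29-39 |
Completion: A=29  B=14  C=1  D=12  E=39
Turnaround (C−A): A=25  B=11  C=1  D=12  E=34

B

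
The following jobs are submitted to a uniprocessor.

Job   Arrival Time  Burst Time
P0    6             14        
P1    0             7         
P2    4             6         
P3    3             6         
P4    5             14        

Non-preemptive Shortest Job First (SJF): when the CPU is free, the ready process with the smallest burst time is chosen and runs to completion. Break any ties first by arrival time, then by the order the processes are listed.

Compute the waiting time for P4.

14

Gantt: | P1 0-7 | P3 7-13 | P2 13-19 | P4 19-33 | P0 33-47 |
Completion: P0=47  P1=7  P2=19  P3=13  P4=33
Waiting(P4) = turnaround − burst = 28 − 14 = 14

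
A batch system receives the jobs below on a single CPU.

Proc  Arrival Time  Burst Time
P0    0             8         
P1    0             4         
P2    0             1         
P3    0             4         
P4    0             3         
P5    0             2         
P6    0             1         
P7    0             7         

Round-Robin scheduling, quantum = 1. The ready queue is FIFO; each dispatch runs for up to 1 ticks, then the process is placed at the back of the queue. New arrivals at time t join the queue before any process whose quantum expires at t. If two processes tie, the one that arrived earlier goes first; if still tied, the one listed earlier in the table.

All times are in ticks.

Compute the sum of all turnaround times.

143

Schedule: | P0 0-1 | P1 1-2 | P2 2-3 | P3 3-4 | P4 4-5 | P5 5-6 | P6 6-7 | P7 7-8 | P0 8-9 | P1 9-10 | P3 10-11 | P4 11-12 | P5 12-13 | P7 13-14 | P0 14-15 | P1 15-16 | P3 16-17 | P4 17-18 | P7 18-19 | P0 19-20 | P1 20-21 | P3 21-22 | P7 22-23 | P0 23-24 | P7 24-25 | P0 25-26 | P7 26-27 | P0 27-28 | P7 28-29 | P0 29-30 |
Completion: P0=30  P1=21  P2=3  P3=22  P4=18  P5=13  P6=7  P7=29
Turnaround = completion − arrival: P0=30, P1=21, P2=3, P3=22, P4=18, P5=13, P6=7, P7=29
Total turnaround = 30 + 21 + 3 + 22 + 18 + 13 + 7 + 29 = 143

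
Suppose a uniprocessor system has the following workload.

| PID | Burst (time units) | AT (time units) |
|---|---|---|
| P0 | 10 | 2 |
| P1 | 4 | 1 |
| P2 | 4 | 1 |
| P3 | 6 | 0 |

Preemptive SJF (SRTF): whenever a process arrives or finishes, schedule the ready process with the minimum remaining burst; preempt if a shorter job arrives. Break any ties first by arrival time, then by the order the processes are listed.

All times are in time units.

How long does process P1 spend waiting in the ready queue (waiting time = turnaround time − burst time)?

0

Schedule: | P3 0-1 | P1 1-5 | P2 5-9 | P3 9-14 | P0 14-24 |
Completion: P0=24  P1=5  P2=9  P3=14
Waiting(P1) = turnaround − burst = 4 − 4 = 0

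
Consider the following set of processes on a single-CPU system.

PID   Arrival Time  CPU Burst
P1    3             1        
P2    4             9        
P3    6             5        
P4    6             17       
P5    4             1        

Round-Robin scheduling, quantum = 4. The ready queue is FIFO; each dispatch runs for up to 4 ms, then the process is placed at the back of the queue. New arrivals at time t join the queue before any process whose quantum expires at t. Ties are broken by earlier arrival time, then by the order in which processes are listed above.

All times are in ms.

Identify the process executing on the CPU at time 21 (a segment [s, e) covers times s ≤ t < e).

Gantt: | idle 0-3 | P1 3-4 | P2 4-8 | P5 8-9 | P3 9-13 | P4 13-17 | P2 17-21 | P3 21-22 | P4 22-26 | P2 26-27 | P4 27-36 |
Completion: P1=4  P2=27  P3=22  P4=36  P5=9
Turnaround (C−A): P1=1  P2=23  P3=16  P4=30  P5=5

P3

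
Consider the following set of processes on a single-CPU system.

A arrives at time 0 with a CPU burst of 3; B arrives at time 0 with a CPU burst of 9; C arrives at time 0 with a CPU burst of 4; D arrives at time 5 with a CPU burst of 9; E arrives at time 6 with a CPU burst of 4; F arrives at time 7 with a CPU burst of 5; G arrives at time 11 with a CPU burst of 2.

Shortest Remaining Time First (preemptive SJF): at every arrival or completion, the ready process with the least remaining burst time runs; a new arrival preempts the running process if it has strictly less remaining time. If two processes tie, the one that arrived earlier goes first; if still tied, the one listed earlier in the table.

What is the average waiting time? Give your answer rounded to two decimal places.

Gantt: | A 0-3 | C 3-7 | E 7-11 | G 11-13 | F 13-18 | B 18-27 | D 27-36 |
Completion: A=3  B=27  C=7  D=36  E=11  F=18  G=13
Waiting times: A=0, B=18, C=3, D=22, E=1, F=6, G=0
Average waiting = (0+18+3+22+1+6+0) / 7 = 50/7 = 7.14

7.14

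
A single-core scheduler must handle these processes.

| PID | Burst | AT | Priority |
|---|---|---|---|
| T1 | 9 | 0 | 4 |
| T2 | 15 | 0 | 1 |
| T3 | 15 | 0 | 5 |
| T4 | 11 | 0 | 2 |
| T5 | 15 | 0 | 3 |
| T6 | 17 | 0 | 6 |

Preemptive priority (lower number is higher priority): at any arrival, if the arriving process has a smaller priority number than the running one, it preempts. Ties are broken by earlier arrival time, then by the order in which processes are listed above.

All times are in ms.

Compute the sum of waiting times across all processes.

Timeline: | T2 0-15 | T4 15-26 | T5 26-41 | T1 41-50 | T3 50-65 | T6 65-82 |
Completion: T1=50  T2=15  T3=65  T4=26  T5=41  T6=82
Turnaround (C−A): T1=50  T2=15  T3=65  T4=26  T5=41  T6=82
Waiting = turnaround − burst: T1=41, T2=0, T3=50, T4=15, T5=26, T6=65
Total waiting = 41 + 0 + 50 + 15 + 26 + 65 = 197

197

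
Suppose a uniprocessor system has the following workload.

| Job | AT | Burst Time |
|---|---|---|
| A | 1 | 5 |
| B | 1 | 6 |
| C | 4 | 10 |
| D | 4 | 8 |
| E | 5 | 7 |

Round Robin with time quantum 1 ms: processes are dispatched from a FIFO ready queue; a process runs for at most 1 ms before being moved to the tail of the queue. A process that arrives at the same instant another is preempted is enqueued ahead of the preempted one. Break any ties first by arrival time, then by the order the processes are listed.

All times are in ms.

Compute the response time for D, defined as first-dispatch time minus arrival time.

2

Schedule: | idle 0-1 | A 1-2 | B 2-3 | A 3-4 | B 4-5 | C 5-6 | D 6-7 | A 7-8 | E 8-9 | B 9-10 | C 10-11 | D 11-12 | A 12-13 | E 13-14 | B 14-15 | C 15-16 | D 16-17 | A 17-18 | E 18-19 | B 19-20 | C 20-21 | D 21-22 | E 22-23 | B 23-24 | C 24-25 | D 25-26 | E 26-27 | C 27-28 | D 28-29 | E 29-30 | C 30-31 | D 31-32 | E 32-33 | C 33-34 | D 34-35 | C 35-37 |
Completion: A=18  B=24  C=37  D=35  E=33
Turnaround (C−A): A=17  B=23  C=33  D=31  E=28
Response(D) = first start − arrival = 6 − 4 = 2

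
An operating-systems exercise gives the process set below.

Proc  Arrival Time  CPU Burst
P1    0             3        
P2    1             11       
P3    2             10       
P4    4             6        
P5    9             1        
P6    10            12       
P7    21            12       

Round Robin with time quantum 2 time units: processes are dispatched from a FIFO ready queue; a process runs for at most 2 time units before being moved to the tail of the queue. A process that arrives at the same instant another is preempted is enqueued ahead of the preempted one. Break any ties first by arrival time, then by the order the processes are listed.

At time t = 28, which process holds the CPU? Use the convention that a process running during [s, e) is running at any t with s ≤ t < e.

P7

Timeline: | P1 0-2 | P2 2-4 | P3 4-6 | P1 6-7 | P4 7-9 | P2 9-11 | P3 11-13 | P5 13-14 | P4 14-16 | P6 16-18 | P2 18-20 | P3 20-22 | P4 22-24 | P6 24-26 | P2 26-28 | P7 28-30 | P3 30-32 | P6 32-34 | P2 34-36 | P7 36-38 | P3 38-40 | P6 40-42 | P2 42-43 | P7 43-45 | P6 45-47 | P7 47-49 | P6 49-51 | P7 51-55 |
Completion: P1=7  P2=43  P3=40  P4=24  P5=14  P6=51  P7=55
Turnaround (C−A): P1=7  P2=42  P3=38  P4=20  P5=5  P6=41  P7=34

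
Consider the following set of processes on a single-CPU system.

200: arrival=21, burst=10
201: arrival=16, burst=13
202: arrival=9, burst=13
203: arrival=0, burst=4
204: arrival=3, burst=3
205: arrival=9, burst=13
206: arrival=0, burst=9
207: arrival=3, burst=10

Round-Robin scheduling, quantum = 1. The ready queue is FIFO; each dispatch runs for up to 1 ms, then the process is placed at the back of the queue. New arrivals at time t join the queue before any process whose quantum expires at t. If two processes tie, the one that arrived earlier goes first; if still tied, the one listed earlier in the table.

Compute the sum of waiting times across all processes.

Schedule: | 203 0-1 | 206 1-2 | 203 2-3 | 206 3-4 | 204 4-5 | 207 5-6 | 203 6-7 | 206 7-8 | 204 8-9 | 207 9-10 | 203 10-11 | 206 11-12 | 202 12-13 | 205 13-14 | 204 14-15 | 207 15-16 | 206 16-17 | 202 17-18 | 205 18-19 | 201 19-20 | 207 20-21 | 206 21-22 | 202 22-23 | 205 23-24 | 201 24-25 | 200 25-26 | 207 26-27 | 206 27-28 | 202 28-29 | 205 29-30 | 201 30-31 | 200 31-32 | 207 32-33 | 206 33-34 | 202 34-35 | 205 35-36 | 201 36-37 | 200 37-38 | 207 38-39 | 206 39-40 | 202 40-41 | 205 41-42 | 201 42-43 | 200 43-44 | 207 44-45 | 202 45-46 | 205 46-47 | 201 47-48 | 200 48-49 | 207 49-50 | 202 50-51 | 205 51-52 | 201 52-53 | 200 53-54 | 207 54-55 | 202 55-56 | 205 56-57 | 201 57-58 | 200 58-59 | 202 59-60 | 205 60-61 | 201 61-62 | 200 62-63 | 202 63-64 | 205 64-65 | 201 65-66 | 200 66-67 | 202 67-68 | 205 68-69 | 201 69-70 | 200 70-71 | 202 71-72 | 205 72-73 | 201 73-75 |
Completion: 200=71  201=75  202=72  203=11  204=15  205=73  206=40  207=55
Turnaround (C−A): 200=50  201=59  202=63  203=11  204=12  205=64  206=40  207=52
Waiting = turnaround − burst: 200=40, 201=46, 202=50, 203=7, 204=9, 205=51, 206=31, 207=42
Total waiting = 40 + 46 + 50 + 7 + 9 + 51 + 31 + 42 = 276

276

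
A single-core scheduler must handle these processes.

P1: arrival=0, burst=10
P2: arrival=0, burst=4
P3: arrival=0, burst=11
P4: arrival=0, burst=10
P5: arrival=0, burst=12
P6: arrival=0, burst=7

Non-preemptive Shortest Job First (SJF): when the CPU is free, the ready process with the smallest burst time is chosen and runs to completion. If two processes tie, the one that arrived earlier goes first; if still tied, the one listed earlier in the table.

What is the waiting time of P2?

Gantt: | P2 0-4 | P6 4-11 | P1 11-21 | P4 21-31 | P3 31-42 | P5 42-54 |
Completion: P1=21  P2=4  P3=42  P4=31  P5=54  P6=11
Turnaround (C−A): P1=21  P2=4  P3=42  P4=31  P5=54  P6=11
Waiting(P2) = turnaround − burst = 4 − 4 = 0

0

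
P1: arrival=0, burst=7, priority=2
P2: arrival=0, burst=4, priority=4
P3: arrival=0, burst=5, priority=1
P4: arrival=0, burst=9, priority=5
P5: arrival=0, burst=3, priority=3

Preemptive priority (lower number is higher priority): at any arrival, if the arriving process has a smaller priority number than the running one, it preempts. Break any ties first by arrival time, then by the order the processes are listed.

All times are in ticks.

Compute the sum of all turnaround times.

Gantt: | P3 0-5 | P1 5-12 | P5 12-15 | P2 15-19 | P4 19-28 |
Completion: P1=12  P2=19  P3=5  P4=28  P5=15
Turnaround = completion − arrival: P1=12, P2=19, P3=5, P4=28, P5=15
Total turnaround = 12 + 19 + 5 + 28 + 15 = 79

79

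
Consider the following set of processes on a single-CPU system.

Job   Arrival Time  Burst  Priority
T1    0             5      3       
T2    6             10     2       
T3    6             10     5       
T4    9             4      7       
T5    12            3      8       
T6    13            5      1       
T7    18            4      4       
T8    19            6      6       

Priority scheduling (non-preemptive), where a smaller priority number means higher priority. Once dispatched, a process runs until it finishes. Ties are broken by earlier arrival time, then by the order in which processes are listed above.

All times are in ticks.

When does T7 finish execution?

Schedule: | T1 0-5 | idle 5-6 | T2 6-16 | T6 16-21 | T7 21-25 | T3 25-35 | T8 35-41 | T4 41-45 | T5 45-48 |
Completion: T1=5  T2=16  T3=35  T4=45  T5=48  T6=21  T7=25  T8=41

25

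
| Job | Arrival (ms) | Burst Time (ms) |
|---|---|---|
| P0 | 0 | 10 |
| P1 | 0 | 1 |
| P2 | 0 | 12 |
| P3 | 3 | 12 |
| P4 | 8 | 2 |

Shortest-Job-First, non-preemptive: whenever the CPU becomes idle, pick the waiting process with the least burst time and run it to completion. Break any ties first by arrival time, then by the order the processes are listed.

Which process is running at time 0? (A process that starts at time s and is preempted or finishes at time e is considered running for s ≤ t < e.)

P1

Gantt: | P1 0-1 | P0 1-11 | P4 11-13 | P2 13-25 | P3 25-37 |
Completion: P0=11  P1=1  P2=25  P3=37  P4=13
Turnaround (C−A): P0=11  P1=1  P2=25  P3=34  P4=5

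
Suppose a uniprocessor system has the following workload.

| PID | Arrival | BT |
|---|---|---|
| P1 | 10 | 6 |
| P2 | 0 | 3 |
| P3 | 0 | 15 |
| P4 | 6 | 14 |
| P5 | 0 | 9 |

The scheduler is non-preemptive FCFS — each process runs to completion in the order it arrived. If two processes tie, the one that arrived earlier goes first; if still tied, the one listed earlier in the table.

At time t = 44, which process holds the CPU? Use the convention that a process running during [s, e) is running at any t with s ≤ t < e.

P1

Timeline: | P2 0-3 | P3 3-18 | P5 18-27 | P4 27-41 | P1 41-47 |
Completion: P1=47  P2=3  P3=18  P4=41  P5=27
Turnaround (C−A): P1=37  P2=3  P3=18  P4=35  P5=27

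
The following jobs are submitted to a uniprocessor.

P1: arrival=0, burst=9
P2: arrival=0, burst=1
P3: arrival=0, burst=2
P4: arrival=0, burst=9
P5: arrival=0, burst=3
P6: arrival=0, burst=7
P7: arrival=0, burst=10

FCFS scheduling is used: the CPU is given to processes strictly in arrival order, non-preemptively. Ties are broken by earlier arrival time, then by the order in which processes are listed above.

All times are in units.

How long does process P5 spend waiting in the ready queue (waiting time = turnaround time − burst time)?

21

Gantt: | P1 0-9 | P2 9-10 | P3 10-12 | P4 12-21 | P5 21-24 | P6 24-31 | P7 31-41 |
Completion: P1=9  P2=10  P3=12  P4=21  P5=24  P6=31  P7=41
Turnaround (C−A): P1=9  P2=10  P3=12  P4=21  P5=24  P6=31  P7=41
Waiting(P5) = turnaround − burst = 24 − 3 = 21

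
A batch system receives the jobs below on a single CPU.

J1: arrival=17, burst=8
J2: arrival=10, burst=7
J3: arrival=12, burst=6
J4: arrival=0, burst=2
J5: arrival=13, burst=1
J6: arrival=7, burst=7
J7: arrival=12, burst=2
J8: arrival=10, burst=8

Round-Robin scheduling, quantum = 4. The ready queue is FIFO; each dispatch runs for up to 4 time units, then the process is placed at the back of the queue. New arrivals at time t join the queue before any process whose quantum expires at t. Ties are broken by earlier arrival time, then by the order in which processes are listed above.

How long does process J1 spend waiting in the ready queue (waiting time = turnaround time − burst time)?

21

Gantt: | J4 0-2 | idle 2-7 | J6 7-11 | J2 11-15 | J8 15-19 | J6 19-22 | J3 22-26 | J7 26-28 | J5 28-29 | J2 29-32 | J1 32-36 | J8 36-40 | J3 40-42 | J1 42-46 |
Completion: J1=46  J2=32  J3=42  J4=2  J5=29  J6=22  J7=28  J8=40
Turnaround (C−A): J1=29  J2=22  J3=30  J4=2  J5=16  J6=15  J7=16  J8=30
Waiting(J1) = turnaround − burst = 29 − 8 = 21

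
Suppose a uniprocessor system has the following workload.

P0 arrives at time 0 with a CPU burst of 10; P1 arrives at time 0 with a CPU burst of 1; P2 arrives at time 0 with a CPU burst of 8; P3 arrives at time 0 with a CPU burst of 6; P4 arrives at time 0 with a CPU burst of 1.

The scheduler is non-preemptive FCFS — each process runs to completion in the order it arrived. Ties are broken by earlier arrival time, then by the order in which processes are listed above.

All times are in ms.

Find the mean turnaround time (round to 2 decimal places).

Gantt: | P0 0-10 | P1 10-11 | P2 11-19 | P3 19-25 | P4 25-26 |
Completion: P0=10  P1=11  P2=19  P3=25  P4=26
Turnaround times: P0=10, P1=11, P2=19, P3=25, P4=26
Average turnaround = (10+11+19+25+26) / 5 = 91/5 = 18.20

18.20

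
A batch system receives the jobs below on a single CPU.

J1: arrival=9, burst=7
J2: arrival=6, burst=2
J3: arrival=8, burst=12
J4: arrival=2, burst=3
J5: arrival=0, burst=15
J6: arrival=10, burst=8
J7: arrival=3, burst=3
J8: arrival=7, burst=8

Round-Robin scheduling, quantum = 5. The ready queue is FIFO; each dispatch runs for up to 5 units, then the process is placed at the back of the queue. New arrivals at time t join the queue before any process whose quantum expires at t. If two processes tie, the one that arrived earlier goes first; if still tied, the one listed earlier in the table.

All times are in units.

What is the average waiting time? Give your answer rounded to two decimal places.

23.75

Timeline: | J5 0-5 | J4 5-8 | J7 8-11 | J5 11-16 | J2 16-18 | J8 18-23 | J3 23-28 | J1 28-33 | J6 33-38 | J5 38-43 | J8 43-46 | J3 46-51 | J1 51-53 | J6 53-56 | J3 56-58 |
Completion: J1=53  J2=18  J3=58  J4=8  J5=43  J6=56  J7=11  J8=46
Turnaround (C−A): J1=44  J2=12  J3=50  J4=6  J5=43  J6=46  J7=8  J8=39
Waiting times: J1=37, J2=10, J3=38, J4=3, J5=28, J6=38, J7=5, J8=31
Average waiting = (37+10+38+3+28+38+5+31) / 8 = 190/8 = 23.75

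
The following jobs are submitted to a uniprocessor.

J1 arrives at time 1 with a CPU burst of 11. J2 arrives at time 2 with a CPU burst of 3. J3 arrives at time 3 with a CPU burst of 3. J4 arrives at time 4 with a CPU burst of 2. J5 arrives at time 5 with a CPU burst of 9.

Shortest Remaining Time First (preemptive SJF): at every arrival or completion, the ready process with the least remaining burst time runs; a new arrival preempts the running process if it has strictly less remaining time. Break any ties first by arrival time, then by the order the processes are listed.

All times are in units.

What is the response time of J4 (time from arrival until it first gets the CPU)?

Schedule: | idle 0-1 | J1 1-2 | J2 2-5 | J4 5-7 | J3 7-10 | J5 10-19 | J1 19-29 |
Completion: J1=29  J2=5  J3=10  J4=7  J5=19
Turnaround (C−A): J1=28  J2=3  J3=7  J4=3  J5=14
Response(J4) = first start − arrival = 5 − 4 = 1

1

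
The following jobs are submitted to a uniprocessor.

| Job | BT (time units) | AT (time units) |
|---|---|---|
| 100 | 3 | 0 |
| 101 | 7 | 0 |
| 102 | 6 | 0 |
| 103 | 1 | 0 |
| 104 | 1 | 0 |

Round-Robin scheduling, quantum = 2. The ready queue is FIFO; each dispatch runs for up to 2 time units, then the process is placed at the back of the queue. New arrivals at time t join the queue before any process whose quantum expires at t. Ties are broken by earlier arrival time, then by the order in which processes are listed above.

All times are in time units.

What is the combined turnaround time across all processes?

59

Gantt: | 100 0-2 | 101 2-4 | 102 4-6 | 103 6-7 | 104 7-8 | 100 8-9 | 101 9-11 | 102 11-13 | 101 13-15 | 102 15-17 | 101 17-18 |
Completion: 100=9  101=18  102=17  103=7  104=8
Turnaround (C−A): 100=9  101=18  102=17  103=7  104=8
Turnaround = completion − arrival: 100=9, 101=18, 102=17, 103=7, 104=8
Total turnaround = 9 + 18 + 17 + 7 + 8 = 59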